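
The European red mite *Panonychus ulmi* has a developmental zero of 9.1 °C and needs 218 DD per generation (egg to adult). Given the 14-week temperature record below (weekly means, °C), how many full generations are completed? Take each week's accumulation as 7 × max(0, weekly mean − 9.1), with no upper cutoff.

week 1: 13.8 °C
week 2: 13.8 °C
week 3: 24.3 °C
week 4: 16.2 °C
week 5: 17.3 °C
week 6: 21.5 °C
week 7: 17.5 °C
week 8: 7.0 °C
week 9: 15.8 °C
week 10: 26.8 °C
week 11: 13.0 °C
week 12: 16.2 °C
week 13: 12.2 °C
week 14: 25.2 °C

Weekly DD (7 × max(0, T̄ − 9.1)): 32.9, 32.9, 106.4, 49.7, 57.4, 86.8, 58.8, 0.0, 46.9, 123.9, 27.3, 49.7, 21.7, 112.7.
Season total = 807.1 DD.
Complete generations = ⌊807.1 / 218⌋ = 3.

3 generations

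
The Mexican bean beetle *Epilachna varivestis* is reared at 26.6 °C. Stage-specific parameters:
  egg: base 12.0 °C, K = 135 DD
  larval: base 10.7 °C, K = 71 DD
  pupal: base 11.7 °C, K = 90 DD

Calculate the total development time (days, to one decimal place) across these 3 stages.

19.8 days

egg: 135 / (26.6 − 12.0) = 135 / 14.6 = 9.247 d.
larval: 71 / (26.6 − 10.7) = 71 / 15.9 = 4.465 d.
pupal: 90 / (26.6 − 11.7) = 90 / 14.9 = 6.040 d.
Sum = 19.752 ≈ 19.8 days.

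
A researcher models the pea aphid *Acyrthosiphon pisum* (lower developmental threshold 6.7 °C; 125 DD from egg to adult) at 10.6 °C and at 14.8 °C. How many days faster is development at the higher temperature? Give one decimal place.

16.6 days

At 10.6 °C: 125 / (10.6 − 6.7) = 125 / 3.9 = 32.051 d.
At 14.8 °C: 125 / (14.8 − 6.7) = 125 / 8.1 = 15.432 d.
Difference = |32.051 − 15.432| = 16.619 ≈ 16.6 days.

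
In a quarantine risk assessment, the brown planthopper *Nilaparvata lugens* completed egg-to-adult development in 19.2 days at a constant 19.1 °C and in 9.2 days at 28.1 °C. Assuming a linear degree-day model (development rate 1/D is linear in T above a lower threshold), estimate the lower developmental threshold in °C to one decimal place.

Under the model K = D·(T − T_b), so D₁·(T₁ − T_b) = D₂·(T₂ − T_b).
19.2·(19.1 − T_b) = 9.2·(28.1 − T_b)
T_b = (19.2·19.1 − 9.2·28.1) / (19.2 − 9.2) = 108.20 / 10.0 = 10.820 °C ≈ 10.8 °C.

10.8 °C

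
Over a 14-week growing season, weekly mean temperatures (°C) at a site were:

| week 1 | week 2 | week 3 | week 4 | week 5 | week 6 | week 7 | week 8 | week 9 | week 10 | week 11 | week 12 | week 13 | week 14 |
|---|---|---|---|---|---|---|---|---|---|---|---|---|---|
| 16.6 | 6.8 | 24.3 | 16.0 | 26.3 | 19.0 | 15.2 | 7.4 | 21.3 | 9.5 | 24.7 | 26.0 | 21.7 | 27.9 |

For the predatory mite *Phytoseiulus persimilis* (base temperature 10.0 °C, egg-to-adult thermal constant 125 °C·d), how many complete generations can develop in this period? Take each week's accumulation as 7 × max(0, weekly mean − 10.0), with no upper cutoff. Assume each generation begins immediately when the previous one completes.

Weekly DD (7 × max(0, T̄ − 10.0)): 46.2, 0.0, 100.1, 42.0, 114.1, 63.0, 36.4, 0.0, 79.1, 0.0, 102.9, 112.0, 81.9, 125.3.
Season total = 903.0 DD.
Complete generations = ⌊903.0 / 125⌋ = 7.

7 generations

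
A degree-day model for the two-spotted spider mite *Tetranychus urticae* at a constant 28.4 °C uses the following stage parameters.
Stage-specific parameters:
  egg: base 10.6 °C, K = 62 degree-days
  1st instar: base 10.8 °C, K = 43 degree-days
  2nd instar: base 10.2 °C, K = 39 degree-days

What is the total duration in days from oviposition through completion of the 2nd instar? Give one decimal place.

8.1 days

egg: 62 / (28.4 − 10.6) = 62 / 17.8 = 3.483 d.
1st instar: 43 / (28.4 − 10.8) = 43 / 17.6 = 2.443 d.
2nd instar: 39 / (28.4 − 10.2) = 39 / 18.2 = 2.143 d.
Sum = 8.069 ≈ 8.1 days.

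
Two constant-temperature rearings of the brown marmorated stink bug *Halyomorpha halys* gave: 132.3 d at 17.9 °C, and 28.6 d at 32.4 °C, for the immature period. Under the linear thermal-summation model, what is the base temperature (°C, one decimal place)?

Linear rate model ⇒ the product D·(T − T_b) is constant across temperatures.
132.3·(17.9 − T_b) = 28.6·(32.4 − T_b)
T_b = (132.3·17.9 − 28.6·32.4) / (132.3 − 28.6) = 1441.53 / 103.7 = 13.901 °C ≈ 13.9 °C.

13.9 °C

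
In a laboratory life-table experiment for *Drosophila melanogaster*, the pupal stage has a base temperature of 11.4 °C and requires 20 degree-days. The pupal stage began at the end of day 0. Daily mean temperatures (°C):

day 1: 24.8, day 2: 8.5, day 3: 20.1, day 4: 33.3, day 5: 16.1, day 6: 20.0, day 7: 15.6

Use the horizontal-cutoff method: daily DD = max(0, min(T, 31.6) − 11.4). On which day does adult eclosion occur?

day 3

Daily DD above 11.4 °C (capped at 20.2): 13.4, 0.0, 8.7, 20.2, 4.7, 8.6, 4.2.
Cumulative: 13.4, 13.4, 22.1, 42.3, 47.0, 55.6, 59.8.
The total first reaches 20 DD on day 3.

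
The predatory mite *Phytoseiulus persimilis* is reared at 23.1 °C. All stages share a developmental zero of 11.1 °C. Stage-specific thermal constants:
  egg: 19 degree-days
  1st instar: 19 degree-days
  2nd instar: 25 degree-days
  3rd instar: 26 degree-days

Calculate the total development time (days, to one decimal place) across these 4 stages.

7.4 days

Daily accumulation at 23.1 °C = 23.1 − 11.1 = 12.0 DD/day.
Total K = 19 + 19 + 25 + 26 = 89 DD.
Total duration = 89 / 12.0 = 7.417 ≈ 7.4 days.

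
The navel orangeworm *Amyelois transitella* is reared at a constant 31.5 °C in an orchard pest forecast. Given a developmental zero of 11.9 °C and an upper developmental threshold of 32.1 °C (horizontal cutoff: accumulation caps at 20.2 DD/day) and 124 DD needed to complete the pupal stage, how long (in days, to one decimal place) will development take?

Daily accumulation = 31.5 − 11.9 = 19.6 DD/day.
Duration = 124 / 19.6 = 6.327 ≈ 6.3 days.

6.3 days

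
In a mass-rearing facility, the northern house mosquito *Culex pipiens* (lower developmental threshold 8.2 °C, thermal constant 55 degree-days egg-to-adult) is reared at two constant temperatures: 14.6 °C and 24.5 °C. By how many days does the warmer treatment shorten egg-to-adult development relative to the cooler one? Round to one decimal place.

5.2 days

At 14.6 °C: 55 / (14.6 − 8.2) = 55 / 6.4 = 8.594 d.
At 24.5 °C: 55 / (24.5 − 8.2) = 55 / 16.3 = 3.374 d.
Difference = |8.594 − 3.374| = 5.220 ≈ 5.2 days.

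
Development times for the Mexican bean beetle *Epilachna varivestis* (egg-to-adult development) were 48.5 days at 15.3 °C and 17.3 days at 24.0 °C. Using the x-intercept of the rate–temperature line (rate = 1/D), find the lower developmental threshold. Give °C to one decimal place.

10.5 °C

Linear rate model ⇒ the product D·(T − T_b) is constant across temperatures.
48.5·(15.3 − T_b) = 17.3·(24.0 − T_b)
T_b = (48.5·15.3 − 17.3·24.0) / (48.5 − 17.3) = 326.85 / 31.2 = 10.476 °C ≈ 10.5 °C.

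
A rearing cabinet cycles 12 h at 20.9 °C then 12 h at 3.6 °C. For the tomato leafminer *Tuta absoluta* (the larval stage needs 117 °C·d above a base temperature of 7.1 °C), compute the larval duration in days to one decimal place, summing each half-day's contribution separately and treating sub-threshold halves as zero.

17.0 days

Day half: max(0, 20.9 − 7.1) × 0.5 = 13.8 × 0.5 = 6.90 DD.
Night half: max(0, 3.6 − 7.1) × 0.5 = 0.0 × 0.5 = 0.00 DD.
Per 24 h: 6.90 DD/day.
Duration = 117 / 6.90 = 16.957 ≈ 17.0 days.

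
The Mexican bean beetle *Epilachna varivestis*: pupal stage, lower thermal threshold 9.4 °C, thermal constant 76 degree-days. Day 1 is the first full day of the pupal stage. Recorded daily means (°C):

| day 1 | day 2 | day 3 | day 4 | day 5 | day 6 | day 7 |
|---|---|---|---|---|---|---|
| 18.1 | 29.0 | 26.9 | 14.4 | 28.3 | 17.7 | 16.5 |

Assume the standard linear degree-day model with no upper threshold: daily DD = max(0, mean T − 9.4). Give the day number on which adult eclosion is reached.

Daily DD above 9.4 °C: 8.7, 19.6, 17.5, 5.0, 18.9, 8.3, 7.1.
Cumulative: 8.7, 28.3, 45.8, 50.8, 69.7, 78.0, 85.1.
The total first reaches 76 DD on day 6.

day 6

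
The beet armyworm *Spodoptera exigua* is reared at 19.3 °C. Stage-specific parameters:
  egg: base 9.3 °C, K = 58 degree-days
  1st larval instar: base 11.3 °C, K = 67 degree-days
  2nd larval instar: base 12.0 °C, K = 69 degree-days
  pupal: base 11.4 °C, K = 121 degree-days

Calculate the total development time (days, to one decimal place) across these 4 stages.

38.9 days

egg: 58 / (19.3 − 9.3) = 58 / 10.0 = 5.800 d.
1st larval instar: 67 / (19.3 − 11.3) = 67 / 8.0 = 8.375 d.
2nd larval instar: 69 / (19.3 − 12.0) = 69 / 7.3 = 9.452 d.
pupal: 121 / (19.3 − 11.4) = 121 / 7.9 = 15.316 d.
Sum = 38.944 ≈ 38.9 days.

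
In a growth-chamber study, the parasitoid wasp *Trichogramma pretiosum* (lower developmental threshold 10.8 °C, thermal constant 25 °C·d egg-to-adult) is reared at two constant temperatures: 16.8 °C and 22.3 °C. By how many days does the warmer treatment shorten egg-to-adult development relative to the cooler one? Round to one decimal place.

2.0 days

At 16.8 °C: 25 / (16.8 − 10.8) = 25 / 6.0 = 4.167 d.
At 22.3 °C: 25 / (22.3 − 10.8) = 25 / 11.5 = 2.174 d.
Difference = |4.167 − 2.174| = 1.993 ≈ 2.0 days.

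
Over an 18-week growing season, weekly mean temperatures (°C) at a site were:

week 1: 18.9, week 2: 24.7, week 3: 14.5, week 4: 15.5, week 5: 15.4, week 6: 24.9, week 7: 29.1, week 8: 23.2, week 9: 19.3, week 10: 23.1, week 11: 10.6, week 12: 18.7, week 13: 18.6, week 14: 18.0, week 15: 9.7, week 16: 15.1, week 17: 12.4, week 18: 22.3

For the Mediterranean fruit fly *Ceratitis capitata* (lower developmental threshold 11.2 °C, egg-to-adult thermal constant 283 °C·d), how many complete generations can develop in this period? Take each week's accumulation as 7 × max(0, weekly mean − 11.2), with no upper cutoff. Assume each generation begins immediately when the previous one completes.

3 generations

Weekly DD (7 × max(0, T̄ − 11.2)): 53.9, 94.5, 23.1, 30.1, 29.4, 95.9, 125.3, 84.0, 56.7, 83.3, 0.0, 52.5, 51.8, 47.6, 0.0, 27.3, 8.4, 77.7.
Season total = 941.5 DD.
Complete generations = ⌊941.5 / 283⌋ = 3.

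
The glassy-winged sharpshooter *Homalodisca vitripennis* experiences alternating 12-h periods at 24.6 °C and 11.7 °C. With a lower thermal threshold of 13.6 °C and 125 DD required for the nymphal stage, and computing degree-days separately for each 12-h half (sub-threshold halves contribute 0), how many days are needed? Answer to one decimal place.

22.7 days

Day half: max(0, 24.6 − 13.6) × 0.5 = 11.0 × 0.5 = 5.50 DD.
Night half: max(0, 11.7 − 13.6) × 0.5 = 0.0 × 0.5 = 0.00 DD.
Per 24 h: 5.50 DD/day.
Duration = 125 / 5.50 = 22.727 ≈ 22.7 days.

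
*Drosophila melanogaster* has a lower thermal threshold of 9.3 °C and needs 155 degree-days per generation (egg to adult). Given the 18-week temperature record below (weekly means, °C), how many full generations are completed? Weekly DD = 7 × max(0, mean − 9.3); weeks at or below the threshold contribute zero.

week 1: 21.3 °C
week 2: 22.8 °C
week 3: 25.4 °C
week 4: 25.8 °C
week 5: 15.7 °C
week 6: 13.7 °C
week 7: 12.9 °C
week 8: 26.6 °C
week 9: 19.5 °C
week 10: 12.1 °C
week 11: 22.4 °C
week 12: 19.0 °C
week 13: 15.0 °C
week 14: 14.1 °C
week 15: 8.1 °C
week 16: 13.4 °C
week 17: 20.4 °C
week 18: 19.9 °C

Weekly DD (7 × max(0, T̄ − 9.3)): 84.0, 94.5, 112.7, 115.5, 44.8, 30.8, 25.2, 121.1, 71.4, 19.6, 91.7, 67.9, 39.9, 33.6, 0.0, 28.7, 77.7, 74.2.
Season total = 1133.3 DD.
Complete generations = ⌊1133.3 / 155⌋ = 7.

7 generations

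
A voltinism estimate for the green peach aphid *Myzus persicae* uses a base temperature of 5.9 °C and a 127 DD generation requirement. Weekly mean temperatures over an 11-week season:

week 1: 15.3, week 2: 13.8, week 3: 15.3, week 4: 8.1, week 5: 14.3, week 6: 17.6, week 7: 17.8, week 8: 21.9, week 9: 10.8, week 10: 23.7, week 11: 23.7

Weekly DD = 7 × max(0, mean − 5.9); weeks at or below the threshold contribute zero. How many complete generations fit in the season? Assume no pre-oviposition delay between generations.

Weekly DD (7 × max(0, T̄ − 5.9)): 65.8, 55.3, 65.8, 15.4, 58.8, 81.9, 83.3, 112.0, 34.3, 124.6, 124.6.
Season total = 821.8 DD.
Complete generations = ⌊821.8 / 127⌋ = 6.

6 generations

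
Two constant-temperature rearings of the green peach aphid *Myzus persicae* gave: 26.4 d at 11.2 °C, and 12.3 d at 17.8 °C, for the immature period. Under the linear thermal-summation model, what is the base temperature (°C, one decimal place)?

5.4 °C

Linear rate model ⇒ the product D·(T − T_b) is constant across temperatures.
26.4·(11.2 − T_b) = 12.3·(17.8 − T_b)
T_b = (26.4·11.2 − 12.3·17.8) / (26.4 − 12.3) = 76.74 / 14.1 = 5.443 °C ≈ 5.4 °C.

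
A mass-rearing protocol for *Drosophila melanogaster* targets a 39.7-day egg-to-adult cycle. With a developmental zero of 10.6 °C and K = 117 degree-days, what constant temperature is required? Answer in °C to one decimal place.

13.5 °C

Required daily accumulation = 117 / 39.7 = 2.947 DD/day.
T = T_base + 2.947 = 10.6 + 2.947 = 13.547 ≈ 13.5 °C.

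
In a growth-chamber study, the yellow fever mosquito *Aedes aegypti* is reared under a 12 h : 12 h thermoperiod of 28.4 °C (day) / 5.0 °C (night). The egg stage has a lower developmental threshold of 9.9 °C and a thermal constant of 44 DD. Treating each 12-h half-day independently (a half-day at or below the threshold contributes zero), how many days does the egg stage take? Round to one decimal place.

Day half: max(0, 28.4 − 9.9) × 0.5 = 18.5 × 0.5 = 9.25 DD.
Night half: max(0, 5.0 − 9.9) × 0.5 = 0.0 × 0.5 = 0.00 DD.
Per 24 h: 9.25 DD/day.
Duration = 44 / 9.25 = 4.757 ≈ 4.8 days.

4.8 days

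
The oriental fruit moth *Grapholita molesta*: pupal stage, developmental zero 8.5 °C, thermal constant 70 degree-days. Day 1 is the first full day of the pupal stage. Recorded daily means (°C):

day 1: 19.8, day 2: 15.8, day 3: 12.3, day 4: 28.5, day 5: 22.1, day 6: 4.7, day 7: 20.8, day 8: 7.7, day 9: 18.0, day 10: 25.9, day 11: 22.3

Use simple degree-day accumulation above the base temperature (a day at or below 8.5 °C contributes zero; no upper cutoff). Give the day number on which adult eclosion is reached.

day 9

Daily DD above 8.5 °C: 11.3, 7.3, 3.8, 20.0, 13.6, 0.0, 12.3, 0.0, 9.5, 17.4, 13.8.
Cumulative: 11.3, 18.6, 22.4, 42.4, 56.0, 56.0, 68.3, 68.3, 77.8, 95.2, 109.0.
The total first reaches 70 DD on day 9.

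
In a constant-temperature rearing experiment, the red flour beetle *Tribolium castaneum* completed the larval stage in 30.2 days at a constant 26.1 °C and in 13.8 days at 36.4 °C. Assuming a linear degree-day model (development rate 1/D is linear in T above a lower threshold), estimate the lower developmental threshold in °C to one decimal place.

Under the model K = D·(T − T_b), so D₁·(T₁ − T_b) = D₂·(T₂ − T_b).
30.2·(26.1 − T_b) = 13.8·(36.4 − T_b)
T_b = (30.2·26.1 − 13.8·36.4) / (30.2 − 13.8) = 285.90 / 16.4 = 17.433 °C ≈ 17.4 °C.

17.4 °C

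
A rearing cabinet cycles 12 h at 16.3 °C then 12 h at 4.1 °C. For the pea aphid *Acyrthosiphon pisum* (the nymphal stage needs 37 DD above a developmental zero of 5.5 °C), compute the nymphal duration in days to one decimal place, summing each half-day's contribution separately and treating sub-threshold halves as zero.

Day half: max(0, 16.3 − 5.5) × 0.5 = 10.8 × 0.5 = 5.40 DD.
Night half: max(0, 4.1 − 5.5) × 0.5 = 0.0 × 0.5 = 0.00 DD.
Per 24 h: 5.40 DD/day.
Duration = 37 / 5.40 = 6.852 ≈ 6.9 days.

6.9 days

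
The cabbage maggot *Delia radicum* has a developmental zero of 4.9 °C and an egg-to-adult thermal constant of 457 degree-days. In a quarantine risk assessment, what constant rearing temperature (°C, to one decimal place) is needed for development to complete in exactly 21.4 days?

Required daily accumulation = 457 / 21.4 = 21.355 DD/day.
T = T_base + 21.355 = 4.9 + 21.355 = 26.255 ≈ 26.3 °C.

26.3 °C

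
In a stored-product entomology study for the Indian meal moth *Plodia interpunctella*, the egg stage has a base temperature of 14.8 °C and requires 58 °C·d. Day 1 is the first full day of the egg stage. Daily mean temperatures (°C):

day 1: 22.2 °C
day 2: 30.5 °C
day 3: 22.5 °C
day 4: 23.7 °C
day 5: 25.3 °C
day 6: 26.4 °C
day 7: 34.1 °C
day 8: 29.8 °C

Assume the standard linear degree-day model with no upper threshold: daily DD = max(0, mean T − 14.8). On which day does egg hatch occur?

day 6

Daily DD above 14.8 °C: 7.4, 15.7, 7.7, 8.9, 10.5, 11.6, 19.3, 15.0.
Cumulative: 7.4, 23.1, 30.8, 39.7, 50.2, 61.8, 81.1, 96.1.
The total first reaches 58 DD on day 6.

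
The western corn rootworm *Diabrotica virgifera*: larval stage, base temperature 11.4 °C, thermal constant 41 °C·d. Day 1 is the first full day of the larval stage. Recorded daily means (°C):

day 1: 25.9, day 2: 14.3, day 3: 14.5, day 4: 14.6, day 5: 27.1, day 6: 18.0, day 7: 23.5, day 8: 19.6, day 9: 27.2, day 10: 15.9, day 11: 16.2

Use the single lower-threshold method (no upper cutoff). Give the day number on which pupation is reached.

Daily DD above 11.4 °C: 14.5, 2.9, 3.1, 3.2, 15.7, 6.6, 12.1, 8.2, 15.8, 4.5, 4.8.
Cumulative: 14.5, 17.4, 20.5, 23.7, 39.4, 46.0, 58.1, 66.3, 82.1, 86.6, 91.4.
The total first reaches 41 DD on day 6.

day 6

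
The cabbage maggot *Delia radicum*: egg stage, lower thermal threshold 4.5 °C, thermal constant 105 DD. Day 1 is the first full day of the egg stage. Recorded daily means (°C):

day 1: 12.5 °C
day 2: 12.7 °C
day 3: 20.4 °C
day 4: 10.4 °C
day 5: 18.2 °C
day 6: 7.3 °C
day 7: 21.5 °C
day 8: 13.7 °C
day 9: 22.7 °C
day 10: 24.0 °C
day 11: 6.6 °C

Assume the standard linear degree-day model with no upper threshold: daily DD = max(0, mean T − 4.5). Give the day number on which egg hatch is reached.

day 10

Daily DD above 4.5 °C: 8.0, 8.2, 15.9, 5.9, 13.7, 2.8, 17.0, 9.2, 18.2, 19.5, 2.1.
Cumulative: 8.0, 16.2, 32.1, 38.0, 51.7, 54.5, 71.5, 80.7, 98.9, 118.4, 120.5.
The total first reaches 105 DD on day 10.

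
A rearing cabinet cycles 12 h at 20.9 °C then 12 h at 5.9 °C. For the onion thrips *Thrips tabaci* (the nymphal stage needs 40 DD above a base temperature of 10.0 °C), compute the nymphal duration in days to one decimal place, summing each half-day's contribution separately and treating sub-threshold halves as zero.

7.3 days

Day half: max(0, 20.9 − 10.0) × 0.5 = 10.9 × 0.5 = 5.45 DD.
Night half: max(0, 5.9 − 10.0) × 0.5 = 0.0 × 0.5 = 0.00 DD.
Per 24 h: 5.45 DD/day.
Duration = 40 / 5.45 = 7.339 ≈ 7.3 days.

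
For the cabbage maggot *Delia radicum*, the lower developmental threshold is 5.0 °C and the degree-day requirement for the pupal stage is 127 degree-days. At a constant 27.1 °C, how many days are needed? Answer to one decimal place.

5.7 days

Daily accumulation = 27.1 − 5.0 = 22.1 DD/day.
Duration = 127 / 22.1 = 5.747 ≈ 5.7 days.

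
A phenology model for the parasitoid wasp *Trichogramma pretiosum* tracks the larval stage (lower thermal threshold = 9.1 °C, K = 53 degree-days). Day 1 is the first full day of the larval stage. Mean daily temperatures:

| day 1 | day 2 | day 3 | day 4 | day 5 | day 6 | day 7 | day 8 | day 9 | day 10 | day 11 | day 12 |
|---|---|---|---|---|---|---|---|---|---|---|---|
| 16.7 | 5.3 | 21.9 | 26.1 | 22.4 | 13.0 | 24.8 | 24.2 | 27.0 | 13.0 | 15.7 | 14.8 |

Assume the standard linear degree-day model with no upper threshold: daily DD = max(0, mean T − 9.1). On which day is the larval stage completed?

day 6

Daily DD above 9.1 °C: 7.6, 0.0, 12.8, 17.0, 13.3, 3.9, 15.7, 15.1, 17.9, 3.9, 6.6, 5.7.
Cumulative: 7.6, 7.6, 20.4, 37.4, 50.7, 54.6, 70.3, 85.4, 103.3, 107.2, 113.8, 119.5.
The total first reaches 53 DD on day 6.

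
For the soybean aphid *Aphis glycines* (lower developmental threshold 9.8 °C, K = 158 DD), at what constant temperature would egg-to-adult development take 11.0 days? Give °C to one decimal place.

24.2 °C

Required daily accumulation = 158 / 11.0 = 14.364 DD/day.
T = T_base + 14.364 = 9.8 + 14.364 = 24.164 ≈ 24.2 °C.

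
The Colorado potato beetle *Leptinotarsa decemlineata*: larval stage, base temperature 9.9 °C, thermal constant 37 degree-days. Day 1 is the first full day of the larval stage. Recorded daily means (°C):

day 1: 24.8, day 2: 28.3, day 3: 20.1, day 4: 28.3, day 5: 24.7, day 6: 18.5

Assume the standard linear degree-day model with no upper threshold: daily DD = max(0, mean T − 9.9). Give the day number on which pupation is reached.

Daily DD above 9.9 °C: 14.9, 18.4, 10.2, 18.4, 14.8, 8.6.
Cumulative: 14.9, 33.3, 43.5, 61.9, 76.7, 85.3.
The total first reaches 37 DD on day 3.

day 3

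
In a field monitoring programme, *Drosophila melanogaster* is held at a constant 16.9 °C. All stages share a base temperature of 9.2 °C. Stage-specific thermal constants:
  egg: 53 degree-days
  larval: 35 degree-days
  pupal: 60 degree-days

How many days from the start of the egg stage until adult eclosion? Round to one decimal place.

19.2 days

Daily accumulation at 16.9 °C = 16.9 − 9.2 = 7.7 DD/day.
Total K = 53 + 35 + 60 = 148 DD.
Total duration = 148 / 7.7 = 19.221 ≈ 19.2 days.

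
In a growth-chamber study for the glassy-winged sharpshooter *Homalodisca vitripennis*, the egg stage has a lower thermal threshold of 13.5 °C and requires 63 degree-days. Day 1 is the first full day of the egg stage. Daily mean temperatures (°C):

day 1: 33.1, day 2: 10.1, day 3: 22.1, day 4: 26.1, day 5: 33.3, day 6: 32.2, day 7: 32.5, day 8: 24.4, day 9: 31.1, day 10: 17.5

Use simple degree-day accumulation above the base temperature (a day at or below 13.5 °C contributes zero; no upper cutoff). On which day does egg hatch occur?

Daily DD above 13.5 °C: 19.6, 0.0, 8.6, 12.6, 19.8, 18.7, 19.0, 10.9, 17.6, 4.0.
Cumulative: 19.6, 19.6, 28.2, 40.8, 60.6, 79.3, 98.3, 109.2, 126.8, 130.8.
The total first reaches 63 DD on day 6.

day 6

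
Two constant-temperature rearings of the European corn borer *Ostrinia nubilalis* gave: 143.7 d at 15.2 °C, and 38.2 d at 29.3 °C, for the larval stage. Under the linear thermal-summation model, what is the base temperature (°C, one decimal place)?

Under the model K = D·(T − T_b), so D₁·(T₁ − T_b) = D₂·(T₂ − T_b).
143.7·(15.2 − T_b) = 38.2·(29.3 − T_b)
T_b = (143.7·15.2 − 38.2·29.3) / (143.7 − 38.2) = 1064.98 / 105.5 = 10.095 °C ≈ 10.1 °C.

10.1 °C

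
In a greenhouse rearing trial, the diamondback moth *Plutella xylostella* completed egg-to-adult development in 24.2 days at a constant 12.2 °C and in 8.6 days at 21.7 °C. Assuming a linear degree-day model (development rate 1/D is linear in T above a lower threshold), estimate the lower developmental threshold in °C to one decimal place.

Under the model K = D·(T − T_b), so D₁·(T₁ − T_b) = D₂·(T₂ − T_b).
24.2·(12.2 − T_b) = 8.6·(21.7 − T_b)
T_b = (24.2·12.2 − 8.6·21.7) / (24.2 − 8.6) = 108.62 / 15.6 = 6.963 °C ≈ 7.0 °C.

7.0 °C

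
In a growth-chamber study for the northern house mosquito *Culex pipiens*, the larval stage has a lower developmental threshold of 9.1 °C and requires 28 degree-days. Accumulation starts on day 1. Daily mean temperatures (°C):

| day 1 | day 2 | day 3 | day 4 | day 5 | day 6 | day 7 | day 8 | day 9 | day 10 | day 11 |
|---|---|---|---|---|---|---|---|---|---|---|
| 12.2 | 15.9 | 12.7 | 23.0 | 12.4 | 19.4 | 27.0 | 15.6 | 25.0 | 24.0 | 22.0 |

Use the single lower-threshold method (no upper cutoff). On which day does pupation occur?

Daily DD above 9.1 °C: 3.1, 6.8, 3.6, 13.9, 3.3, 10.3, 17.9, 6.5, 15.9, 14.9, 12.9.
Cumulative: 3.1, 9.9, 13.5, 27.4, 30.7, 41.0, 58.9, 65.4, 81.3, 96.2, 109.1.
The total first reaches 28 DD on day 5.

day 5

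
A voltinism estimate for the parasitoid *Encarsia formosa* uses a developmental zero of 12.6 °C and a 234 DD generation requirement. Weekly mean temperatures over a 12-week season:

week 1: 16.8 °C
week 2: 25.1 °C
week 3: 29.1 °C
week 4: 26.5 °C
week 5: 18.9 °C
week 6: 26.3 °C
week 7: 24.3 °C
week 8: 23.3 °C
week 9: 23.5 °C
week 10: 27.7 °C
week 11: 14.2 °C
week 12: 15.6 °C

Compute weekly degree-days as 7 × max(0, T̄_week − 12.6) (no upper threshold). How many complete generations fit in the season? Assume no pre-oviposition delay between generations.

Weekly DD (7 × max(0, T̄ − 12.6)): 29.4, 87.5, 115.5, 97.3, 44.1, 95.9, 81.9, 74.9, 76.3, 105.7, 11.2, 21.0.
Season total = 840.7 DD.
Complete generations = ⌊840.7 / 234⌋ = 3.

3 generations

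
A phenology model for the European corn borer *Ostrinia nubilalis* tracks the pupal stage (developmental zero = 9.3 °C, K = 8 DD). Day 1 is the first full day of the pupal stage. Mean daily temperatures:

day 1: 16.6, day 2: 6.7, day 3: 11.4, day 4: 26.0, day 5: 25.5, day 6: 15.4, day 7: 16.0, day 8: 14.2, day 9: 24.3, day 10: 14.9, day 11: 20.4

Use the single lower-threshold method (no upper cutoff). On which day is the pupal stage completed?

Daily DD above 9.3 °C: 7.3, 0.0, 2.1, 16.7, 16.2, 6.1, 6.7, 4.9, 15.0, 5.6, 11.1.
Cumulative: 7.3, 7.3, 9.4, 26.1, 42.3, 48.4, 55.1, 60.0, 75.0, 80.6, 91.7.
The total first reaches 8 DD on day 3.

day 3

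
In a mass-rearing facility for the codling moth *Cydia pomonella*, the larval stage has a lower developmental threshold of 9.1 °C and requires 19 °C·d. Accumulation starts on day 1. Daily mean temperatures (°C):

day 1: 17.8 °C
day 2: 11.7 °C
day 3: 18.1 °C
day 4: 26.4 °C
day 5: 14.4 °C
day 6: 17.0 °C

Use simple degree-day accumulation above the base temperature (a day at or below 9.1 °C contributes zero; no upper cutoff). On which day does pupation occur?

day 3

Daily DD above 9.1 °C: 8.7, 2.6, 9.0, 17.3, 5.3, 7.9.
Cumulative: 8.7, 11.3, 20.3, 37.6, 42.9, 50.8.
The total first reaches 19 DD on day 3.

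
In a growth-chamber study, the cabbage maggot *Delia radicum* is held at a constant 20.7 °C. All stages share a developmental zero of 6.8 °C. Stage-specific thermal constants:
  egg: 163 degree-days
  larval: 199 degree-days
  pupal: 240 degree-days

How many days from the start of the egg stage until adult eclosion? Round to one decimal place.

43.3 days

Daily accumulation at 20.7 °C = 20.7 − 6.8 = 13.9 DD/day.
Total K = 163 + 199 + 240 = 602 DD.
Total duration = 602 / 13.9 = 43.309 ≈ 43.3 days.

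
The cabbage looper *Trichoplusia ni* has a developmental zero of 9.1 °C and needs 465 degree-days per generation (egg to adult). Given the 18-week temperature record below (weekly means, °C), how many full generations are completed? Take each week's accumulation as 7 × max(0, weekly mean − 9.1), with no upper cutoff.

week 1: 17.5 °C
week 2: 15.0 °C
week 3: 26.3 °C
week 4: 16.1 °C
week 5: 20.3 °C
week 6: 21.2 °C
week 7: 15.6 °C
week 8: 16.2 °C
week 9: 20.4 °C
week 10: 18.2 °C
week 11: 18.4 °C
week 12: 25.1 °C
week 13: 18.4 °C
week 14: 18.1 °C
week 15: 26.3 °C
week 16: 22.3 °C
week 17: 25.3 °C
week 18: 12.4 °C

2 generations

Weekly DD (7 × max(0, T̄ − 9.1)): 58.8, 41.3, 120.4, 49.0, 78.4, 84.7, 45.5, 49.7, 79.1, 63.7, 65.1, 112.0, 65.1, 63.0, 120.4, 92.4, 113.4, 23.1.
Season total = 1325.1 DD.
Complete generations = ⌊1325.1 / 465⌋ = 2.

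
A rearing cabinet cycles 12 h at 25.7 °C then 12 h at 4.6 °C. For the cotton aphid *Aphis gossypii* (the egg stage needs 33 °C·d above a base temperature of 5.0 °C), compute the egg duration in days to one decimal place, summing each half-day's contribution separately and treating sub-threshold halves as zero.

3.2 days

Day half: max(0, 25.7 − 5.0) × 0.5 = 20.7 × 0.5 = 10.35 DD.
Night half: max(0, 4.6 − 5.0) × 0.5 = 0.0 × 0.5 = 0.00 DD.
Per 24 h: 10.35 DD/day.
Duration = 33 / 10.35 = 3.188 ≈ 3.2 days.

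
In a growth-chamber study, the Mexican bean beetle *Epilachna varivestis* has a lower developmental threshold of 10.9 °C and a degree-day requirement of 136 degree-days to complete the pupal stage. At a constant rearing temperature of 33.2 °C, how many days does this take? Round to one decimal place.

6.1 days

Daily accumulation = 33.2 − 10.9 = 22.3 DD/day.
Duration = 136 / 22.3 = 6.099 ≈ 6.1 days.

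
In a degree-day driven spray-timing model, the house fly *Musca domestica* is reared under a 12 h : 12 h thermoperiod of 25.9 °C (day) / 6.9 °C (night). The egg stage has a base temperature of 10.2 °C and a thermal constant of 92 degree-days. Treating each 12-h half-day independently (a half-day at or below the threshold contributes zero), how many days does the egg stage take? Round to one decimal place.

11.7 days

Day half: max(0, 25.9 − 10.2) × 0.5 = 15.7 × 0.5 = 7.85 DD.
Night half: max(0, 6.9 − 10.2) × 0.5 = 0.0 × 0.5 = 0.00 DD.
Per 24 h: 7.85 DD/day.
Duration = 92 / 7.85 = 11.720 ≈ 11.7 days.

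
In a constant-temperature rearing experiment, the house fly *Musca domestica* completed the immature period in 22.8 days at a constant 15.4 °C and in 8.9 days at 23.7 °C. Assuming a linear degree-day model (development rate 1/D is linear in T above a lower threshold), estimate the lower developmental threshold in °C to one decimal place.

Linear rate model ⇒ the product D·(T − T_b) is constant across temperatures.
22.8·(15.4 − T_b) = 8.9·(23.7 − T_b)
T_b = (22.8·15.4 − 8.9·23.7) / (22.8 − 8.9) = 140.19 / 13.9 = 10.086 °C ≈ 10.1 °C.

10.1 °C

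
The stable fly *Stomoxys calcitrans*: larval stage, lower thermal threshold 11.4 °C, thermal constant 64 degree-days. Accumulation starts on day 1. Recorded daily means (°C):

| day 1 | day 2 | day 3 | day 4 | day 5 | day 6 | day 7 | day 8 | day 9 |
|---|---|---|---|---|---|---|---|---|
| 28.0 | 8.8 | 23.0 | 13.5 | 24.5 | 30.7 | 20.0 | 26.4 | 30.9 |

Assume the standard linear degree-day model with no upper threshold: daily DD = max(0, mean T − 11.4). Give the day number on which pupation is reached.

Daily DD above 11.4 °C: 16.6, 0.0, 11.6, 2.1, 13.1, 19.3, 8.6, 15.0, 19.5.
Cumulative: 16.6, 16.6, 28.2, 30.3, 43.4, 62.7, 71.3, 86.3, 105.8.
The total first reaches 64 DD on day 7.

day 7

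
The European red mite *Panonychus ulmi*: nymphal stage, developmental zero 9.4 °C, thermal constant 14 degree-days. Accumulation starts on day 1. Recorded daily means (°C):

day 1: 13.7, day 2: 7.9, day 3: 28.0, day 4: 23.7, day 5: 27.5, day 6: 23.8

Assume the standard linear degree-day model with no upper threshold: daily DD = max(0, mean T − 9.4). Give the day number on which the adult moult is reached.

Daily DD above 9.4 °C: 4.3, 0.0, 18.6, 14.3, 18.1, 14.4.
Cumulative: 4.3, 4.3, 22.9, 37.2, 55.3, 69.7.
The total first reaches 14 DD on day 3.

day 3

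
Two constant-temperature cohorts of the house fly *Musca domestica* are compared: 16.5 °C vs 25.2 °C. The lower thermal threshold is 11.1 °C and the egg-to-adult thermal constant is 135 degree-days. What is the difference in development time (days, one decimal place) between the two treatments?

15.4 days

At 16.5 °C: 135 / (16.5 − 11.1) = 135 / 5.4 = 25.000 d.
At 25.2 °C: 135 / (25.2 − 11.1) = 135 / 14.1 = 9.574 d.
Difference = |25.000 − 9.574| = 15.426 ≈ 15.4 days.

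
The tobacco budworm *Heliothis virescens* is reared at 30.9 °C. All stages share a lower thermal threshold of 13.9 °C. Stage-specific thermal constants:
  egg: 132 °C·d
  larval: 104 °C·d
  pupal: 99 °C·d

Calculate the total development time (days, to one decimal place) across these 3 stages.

19.7 days

Daily accumulation at 30.9 °C = 30.9 − 13.9 = 17.0 DD/day.
Total K = 132 + 104 + 99 = 335 DD.
Total duration = 335 / 17.0 = 19.706 ≈ 19.7 days.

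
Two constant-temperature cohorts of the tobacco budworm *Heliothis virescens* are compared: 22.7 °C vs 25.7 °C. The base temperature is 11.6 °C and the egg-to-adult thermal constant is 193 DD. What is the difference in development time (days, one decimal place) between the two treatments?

3.7 days

At 22.7 °C: 193 / (22.7 − 11.6) = 193 / 11.1 = 17.387 d.
At 25.7 °C: 193 / (25.7 − 11.6) = 193 / 14.1 = 13.688 d.
Difference = |17.387 − 13.688| = 3.699 ≈ 3.7 days.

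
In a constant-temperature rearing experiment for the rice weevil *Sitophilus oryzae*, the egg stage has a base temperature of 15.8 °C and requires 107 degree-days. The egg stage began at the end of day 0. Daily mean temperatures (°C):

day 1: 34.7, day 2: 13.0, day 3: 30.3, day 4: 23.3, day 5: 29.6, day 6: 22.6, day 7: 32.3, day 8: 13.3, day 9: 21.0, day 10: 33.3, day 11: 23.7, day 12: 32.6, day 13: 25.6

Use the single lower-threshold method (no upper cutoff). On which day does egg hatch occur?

day 11

Daily DD above 15.8 °C: 18.9, 0.0, 14.5, 7.5, 13.8, 6.8, 16.5, 0.0, 5.2, 17.5, 7.9, 16.8, 9.8.
Cumulative: 18.9, 18.9, 33.4, 40.9, 54.7, 61.5, 78.0, 78.0, 83.2, 100.7, 108.6, 125.4, 135.2.
The total first reaches 107 DD on day 11.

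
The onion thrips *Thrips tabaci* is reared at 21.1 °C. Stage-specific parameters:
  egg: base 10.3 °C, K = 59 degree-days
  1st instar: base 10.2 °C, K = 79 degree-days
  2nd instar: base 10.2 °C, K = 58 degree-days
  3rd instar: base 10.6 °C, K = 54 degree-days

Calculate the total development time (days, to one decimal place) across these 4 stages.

23.2 days

egg: 59 / (21.1 − 10.3) = 59 / 10.8 = 5.463 d.
1st instar: 79 / (21.1 − 10.2) = 79 / 10.9 = 7.248 d.
2nd instar: 58 / (21.1 − 10.2) = 58 / 10.9 = 5.321 d.
3rd instar: 54 / (21.1 − 10.6) = 54 / 10.5 = 5.143 d.
Sum = 23.175 ≈ 23.2 days.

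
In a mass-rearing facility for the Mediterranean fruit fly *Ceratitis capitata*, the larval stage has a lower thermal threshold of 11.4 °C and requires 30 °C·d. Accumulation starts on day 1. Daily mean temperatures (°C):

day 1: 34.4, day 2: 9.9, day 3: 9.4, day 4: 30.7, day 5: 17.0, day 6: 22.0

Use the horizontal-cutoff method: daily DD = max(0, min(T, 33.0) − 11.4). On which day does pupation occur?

day 4

Daily DD above 11.4 °C (capped at 21.6): 21.6, 0.0, 0.0, 19.3, 5.6, 10.6.
Cumulative: 21.6, 21.6, 21.6, 40.9, 46.5, 57.1.
The total first reaches 30 DD on day 4.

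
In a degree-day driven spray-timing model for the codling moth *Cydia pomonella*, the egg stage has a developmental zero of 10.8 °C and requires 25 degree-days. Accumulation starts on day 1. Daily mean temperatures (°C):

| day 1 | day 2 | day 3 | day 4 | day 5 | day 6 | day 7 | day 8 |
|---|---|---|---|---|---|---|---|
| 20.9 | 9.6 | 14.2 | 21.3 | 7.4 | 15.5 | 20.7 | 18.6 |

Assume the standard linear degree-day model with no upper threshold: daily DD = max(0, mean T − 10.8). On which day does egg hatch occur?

Daily DD above 10.8 °C: 10.1, 0.0, 3.4, 10.5, 0.0, 4.7, 9.9, 7.8.
Cumulative: 10.1, 10.1, 13.5, 24.0, 24.0, 28.7, 38.6, 46.4.
The total first reaches 25 DD on day 6.

day 6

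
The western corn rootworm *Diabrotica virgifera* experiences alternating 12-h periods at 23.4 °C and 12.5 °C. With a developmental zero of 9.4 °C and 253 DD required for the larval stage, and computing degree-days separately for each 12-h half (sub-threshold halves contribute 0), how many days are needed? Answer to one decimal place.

29.6 days

Day half: max(0, 23.4 − 9.4) × 0.5 = 14.0 × 0.5 = 7.00 DD.
Night half: max(0, 12.5 − 9.4) × 0.5 = 3.1 × 0.5 = 1.55 DD.
Per 24 h: 8.55 DD/day.
Duration = 253 / 8.55 = 29.591 ≈ 29.6 days.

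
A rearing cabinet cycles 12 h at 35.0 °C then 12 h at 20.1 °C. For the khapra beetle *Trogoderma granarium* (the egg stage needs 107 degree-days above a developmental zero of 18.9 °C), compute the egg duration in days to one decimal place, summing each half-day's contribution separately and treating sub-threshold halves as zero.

Day half: max(0, 35.0 − 18.9) × 0.5 = 16.1 × 0.5 = 8.05 DD.
Night half: max(0, 20.1 − 18.9) × 0.5 = 1.2 × 0.5 = 0.60 DD.
Per 24 h: 8.65 DD/day.
Duration = 107 / 8.65 = 12.370 ≈ 12.4 days.

12.4 days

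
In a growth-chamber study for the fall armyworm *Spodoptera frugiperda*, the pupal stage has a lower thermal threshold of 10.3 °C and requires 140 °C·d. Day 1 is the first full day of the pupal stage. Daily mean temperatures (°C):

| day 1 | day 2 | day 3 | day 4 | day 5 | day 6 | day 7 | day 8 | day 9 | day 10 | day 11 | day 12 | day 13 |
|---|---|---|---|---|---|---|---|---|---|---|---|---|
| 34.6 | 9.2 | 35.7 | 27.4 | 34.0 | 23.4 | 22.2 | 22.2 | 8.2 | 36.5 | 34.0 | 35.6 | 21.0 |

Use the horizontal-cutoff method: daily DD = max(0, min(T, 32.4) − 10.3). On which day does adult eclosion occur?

day 10

Daily DD above 10.3 °C (capped at 22.1): 22.1, 0.0, 22.1, 17.1, 22.1, 13.1, 11.9, 11.9, 0.0, 22.1, 22.1, 22.1, 10.7.
Cumulative: 22.1, 22.1, 44.2, 61.3, 83.4, 96.5, 108.4, 120.3, 120.3, 142.4, 164.5, 186.6, 197.3.
The total first reaches 140 DD on day 10.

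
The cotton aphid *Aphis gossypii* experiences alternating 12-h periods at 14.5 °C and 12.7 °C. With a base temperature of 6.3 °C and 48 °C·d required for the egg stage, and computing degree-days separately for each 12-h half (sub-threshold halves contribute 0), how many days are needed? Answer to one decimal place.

Day half: max(0, 14.5 − 6.3) × 0.5 = 8.2 × 0.5 = 4.10 DD.
Night half: max(0, 12.7 − 6.3) × 0.5 = 6.4 × 0.5 = 3.20 DD.
Per 24 h: 7.30 DD/day.
Duration = 48 / 7.30 = 6.575 ≈ 6.6 days.

6.6 days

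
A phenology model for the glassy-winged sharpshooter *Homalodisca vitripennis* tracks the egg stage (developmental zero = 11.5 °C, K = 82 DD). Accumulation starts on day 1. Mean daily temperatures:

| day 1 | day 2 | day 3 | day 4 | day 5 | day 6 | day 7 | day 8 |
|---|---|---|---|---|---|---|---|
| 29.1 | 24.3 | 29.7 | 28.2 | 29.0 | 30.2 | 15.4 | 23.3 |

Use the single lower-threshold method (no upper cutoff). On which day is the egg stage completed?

day 5

Daily DD above 11.5 °C: 17.6, 12.8, 18.2, 16.7, 17.5, 18.7, 3.9, 11.8.
Cumulative: 17.6, 30.4, 48.6, 65.3, 82.8, 101.5, 105.4, 117.2.
The total first reaches 82 DD on day 5.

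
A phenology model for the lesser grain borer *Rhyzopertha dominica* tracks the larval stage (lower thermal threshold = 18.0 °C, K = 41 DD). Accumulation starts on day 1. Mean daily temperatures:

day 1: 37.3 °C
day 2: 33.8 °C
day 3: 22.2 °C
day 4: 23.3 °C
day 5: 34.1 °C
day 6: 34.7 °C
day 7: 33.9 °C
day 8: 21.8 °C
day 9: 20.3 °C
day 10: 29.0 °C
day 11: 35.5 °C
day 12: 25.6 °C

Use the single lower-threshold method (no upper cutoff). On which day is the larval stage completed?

day 4

Daily DD above 18.0 °C: 19.3, 15.8, 4.2, 5.3, 16.1, 16.7, 15.9, 3.8, 2.3, 11.0, 17.5, 7.6.
Cumulative: 19.3, 35.1, 39.3, 44.6, 60.7, 77.4, 93.3, 97.1, 99.4, 110.4, 127.9, 135.5.
The total first reaches 41 DD on day 4.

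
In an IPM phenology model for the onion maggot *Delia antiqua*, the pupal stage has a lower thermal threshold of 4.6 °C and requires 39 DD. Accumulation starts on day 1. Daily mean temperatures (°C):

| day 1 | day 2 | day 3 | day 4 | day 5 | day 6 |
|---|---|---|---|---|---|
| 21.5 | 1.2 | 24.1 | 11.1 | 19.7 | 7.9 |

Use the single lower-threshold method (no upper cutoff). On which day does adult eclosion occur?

Daily DD above 4.6 °C: 16.9, 0.0, 19.5, 6.5, 15.1, 3.3.
Cumulative: 16.9, 16.9, 36.4, 42.9, 58.0, 61.3.
The total first reaches 39 DD on day 4.

day 4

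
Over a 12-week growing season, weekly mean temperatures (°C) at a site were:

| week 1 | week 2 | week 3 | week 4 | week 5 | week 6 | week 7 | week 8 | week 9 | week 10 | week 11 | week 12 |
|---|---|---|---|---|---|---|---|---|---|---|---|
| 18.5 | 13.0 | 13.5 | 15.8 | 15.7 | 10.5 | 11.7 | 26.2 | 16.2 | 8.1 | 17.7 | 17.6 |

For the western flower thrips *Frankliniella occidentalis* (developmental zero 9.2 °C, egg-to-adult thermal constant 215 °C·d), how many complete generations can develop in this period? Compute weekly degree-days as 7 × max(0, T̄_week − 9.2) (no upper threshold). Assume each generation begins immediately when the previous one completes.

Weekly DD (7 × max(0, T̄ − 9.2)): 65.1, 26.6, 30.1, 46.2, 45.5, 9.1, 17.5, 119.0, 49.0, 0.0, 59.5, 58.8.
Season total = 526.4 DD.
Complete generations = ⌊526.4 / 215⌋ = 2.

2 generations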